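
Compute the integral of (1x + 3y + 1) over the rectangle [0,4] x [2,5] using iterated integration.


By Fubini, integrate in x first, then y.
Step 1: Fix y, integrate over x in [0,4]:
  integral(1x + 3y + 1, x=0..4)
  = 1*(4^2 - 0^2)/2 + (3y + 1)*(4 - 0)
  = 8 + (3y + 1)*4
  = 8 + 12y + 4
  = 12 + 12y
Step 2: Integrate over y in [2,5]:
  integral(12 + 12y, y=2..5)
  = 12*3 + 12*(5^2 - 2^2)/2
  = 36 + 126
  = 162


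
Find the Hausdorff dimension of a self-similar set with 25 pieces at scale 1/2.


For a self-similar set with N copies scaled by 1/r:
dim_H = log(N)/log(r) = log(25)/log(2)
= 3.218876/0.693147
= 4.643856


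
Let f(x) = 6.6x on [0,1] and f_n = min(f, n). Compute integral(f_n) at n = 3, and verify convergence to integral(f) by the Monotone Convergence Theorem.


f(x) = 6.6x on [0,1]; f_n(x) = min(6.6x, n). At n = 3:
Step 1: f(x) reaches 3 at x = 3/6.6 = 0.454545
Step 2: integral(f_3) = integral(6.6x, 0, 0.454545) + integral(3, 0.454545, 1)
       = 6.6*0.454545^2/2 + 3*(1 - 0.454545)
       = 0.681818 + 1.636364
       = 2.318182
Step 3: As n -> infinity, f_n increases to f, so by MCT integral(f_n) -> integral(f) = 6.6/2 = 3.3.
Convergence: integral(f_3) = 2.318182 -> 3.3 as n -> infinity


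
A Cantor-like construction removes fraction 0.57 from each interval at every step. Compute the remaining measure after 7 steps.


Step 1: At each step, fraction remaining = 1 - 0.57 = 0.43
Step 2: After 7 steps, measure = (0.43)^7
Result = 0.002718


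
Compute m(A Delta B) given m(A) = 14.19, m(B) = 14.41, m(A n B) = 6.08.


m(A Delta B) = m(A) + m(B) - 2*m(A n B)
= 14.19 + 14.41 - 2*6.08
= 14.19 + 14.41 - 12.16
= 16.44


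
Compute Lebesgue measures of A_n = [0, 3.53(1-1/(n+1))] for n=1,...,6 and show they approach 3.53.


By continuity of measure from below: if A_n increases to A, then m(A_n) -> m(A).
Here A = [0, 3.53], so m(A) = 3.53
Step 1: a_1 = 3.53*(1 - 1/2) = 1.765, m(A_1) = 1.765
Step 2: a_2 = 3.53*(1 - 1/3) = 2.3533, m(A_2) = 2.3533
Step 3: a_3 = 3.53*(1 - 1/4) = 2.6475, m(A_3) = 2.6475
Step 4: a_4 = 3.53*(1 - 1/5) = 2.824, m(A_4) = 2.824
Step 5: a_5 = 3.53*(1 - 1/6) = 2.9417, m(A_5) = 2.9417
Step 6: a_6 = 3.53*(1 - 1/7) = 3.0257, m(A_6) = 3.0257
Limit: m(A_n) -> m([0,3.53]) = 3.53


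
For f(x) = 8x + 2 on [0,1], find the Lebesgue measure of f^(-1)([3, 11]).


f^(-1)([3, 11]) = {x : 3 <= 8x + 2 <= 11}
Solving: (3 - 2)/8 <= x <= (11 - 2)/8
= [0.125, 1.125]
Intersecting with [0,1]: [0.125, 1]
Measure = 1 - 0.125 = 0.875


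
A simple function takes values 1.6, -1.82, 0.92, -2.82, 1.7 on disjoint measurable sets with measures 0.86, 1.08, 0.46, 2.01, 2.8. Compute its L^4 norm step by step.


Step 1: Compute |f_i|^4 for each value:
  |1.6|^4 = 6.5536
  |-1.82|^4 = 10.971994
  |0.92|^4 = 0.716393
  |-2.82|^4 = 63.240666
  |1.7|^4 = 8.3521
Step 2: Multiply by measures and sum:
  6.5536 * 0.86 = 5.636096
  10.971994 * 1.08 = 11.849753
  0.716393 * 0.46 = 0.329541
  63.240666 * 2.01 = 127.113738
  8.3521 * 2.8 = 23.38588
Sum = 5.636096 + 11.849753 + 0.329541 + 127.113738 + 23.38588 = 168.315008
Step 3: Take the p-th root:
||f||_4 = (168.315008)^(1/4) = 3.601892


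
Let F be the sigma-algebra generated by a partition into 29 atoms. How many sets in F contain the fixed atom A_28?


Each element of F is a union of some subset S of the 29 atoms.
The element contains A_28 iff A_28 is in S.
So we count subsets S of {A_1,...,A_29} with A_28 in S: choose freely among the other 28 atoms.
Count = 2^(29-1) = 2^28 = 268435456.


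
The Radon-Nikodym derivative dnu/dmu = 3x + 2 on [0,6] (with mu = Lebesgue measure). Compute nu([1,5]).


nu(A) = integral_A (dnu/dmu) dmu = integral_1^5 (3x + 2) dx
Step 1: Antiderivative F(x) = (3/2)x^2 + 2x
Step 2: F(5) = (3/2)*5^2 + 2*5 = 37.5 + 10 = 47.5
Step 3: F(1) = (3/2)*1^2 + 2*1 = 1.5 + 2 = 3.5
Step 4: nu([1,5]) = F(5) - F(1) = 47.5 - 3.5 = 44


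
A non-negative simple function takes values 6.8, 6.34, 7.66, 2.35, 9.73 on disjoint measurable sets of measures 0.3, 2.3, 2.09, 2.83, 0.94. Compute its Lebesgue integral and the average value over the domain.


Step 1: Integral = sum(value_i * measure_i)
= 6.8*0.3 + 6.34*2.3 + 7.66*2.09 + 2.35*2.83 + 9.73*0.94
= 2.04 + 14.582 + 16.0094 + 6.6505 + 9.1462
= 48.4281
Step 2: Total measure of domain = 0.3 + 2.3 + 2.09 + 2.83 + 0.94 = 8.46
Step 3: Average value = 48.4281 / 8.46 = 5.724362


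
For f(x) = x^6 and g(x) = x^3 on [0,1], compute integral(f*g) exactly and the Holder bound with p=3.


Step 1: Exact integral of f*g = integral(x^9, 0, 1) = 1/10
     = 0.1
Step 2: Holder bound with p=3, q=1.5:
  ||f||_p = (integral x^18 dx)^(1/3) = (1/19)^(1/3) = 0.374756
  ||g||_q = (integral x^4.5 dx)^(1/1.5) = (1/5.5)^(1/1.5) = 0.320941
Step 3: Holder bound = ||f||_p * ||g||_q = 0.374756 * 0.320941 = 0.120275
Verification: 0.1 <= 0.120275 (Holder holds)


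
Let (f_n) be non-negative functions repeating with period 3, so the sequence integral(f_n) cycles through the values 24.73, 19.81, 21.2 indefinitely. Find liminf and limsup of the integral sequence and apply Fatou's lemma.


The sequence (integral(f_n)) is periodic with period 3, repeating the values 24.73, 19.81, 21.2 indefinitely.
Step 1: For a periodic sequence, every tail (a_m, a_(m+1), ...) contains all 3 period values infinitely often.
Step 2: Hence inf of every tail = min of the period values = min(24.73, 19.81, 21.2) = 19.81.
        liminf_n integral(f_n) = sup over m of (inf of tail from m) = 19.81.
Step 3: Similarly sup of every tail = max of the period values = 24.73.
        limsup_n integral(f_n) = 24.73.
Step 4: Fatou's lemma: integral(liminf_n f_n) <= liminf_n integral(f_n) = 19.81.
        So the integral of the pointwise liminf is at most 19.81.


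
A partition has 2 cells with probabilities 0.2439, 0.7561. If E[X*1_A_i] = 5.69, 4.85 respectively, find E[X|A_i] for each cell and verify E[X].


For each cell A_i: E[X|A_i] = E[X*1_A_i] / P(A_i)
Step 1: E[X|A_1] = 5.69 / 0.2439 = 23.329233
Step 2: E[X|A_2] = 4.85 / 0.7561 = 6.414495
Verification: E[X] = sum E[X*1_A_i] = 5.69 + 4.85 = 10.54


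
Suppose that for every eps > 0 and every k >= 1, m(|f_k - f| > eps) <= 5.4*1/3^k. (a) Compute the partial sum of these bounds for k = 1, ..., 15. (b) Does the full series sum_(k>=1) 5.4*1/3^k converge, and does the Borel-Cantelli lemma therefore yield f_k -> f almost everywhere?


Step 1: List the terms 5.4*1/3^k for k = 1 to 15:
  k=1: 1.8
  k=2: 0.6
  k=3: 0.2
  k=4: 0.066667
  k=5: 0.022222
  k=6: 0.007407
  k=7: 0.002469
  k=8: 8.230453e-04
  k=9: 2.743484e-04
  k=10: 9.144947e-05
  k=11: 3.048316e-05
  k=12: 1.016105e-05
  k=13: 3.387018e-06
  k=14: 1.129006e-06
  k=15: 3.763353e-07
Step 2: Partial sum = 1.8 + 0.6 + 0.2 + 0.066667 + 0.022222 + 0.007407 + 0.002469 + 8.230453e-04 + 2.743484e-04 + 9.144947e-05 + 3.048316e-05 + 1.016105e-05 + 3.387018e-06 + 1.129006e-06 + 3.763353e-07
     = 2.7
Step 3: The full series sum_(k>=1) 5.4*1/3^k converges (geometric series with ratio 1/3 < 1; a constant multiple of a convergent series converges).
Step 4: Fix eps > 0. Since sum_k m(|f_k - f| > eps) < infinity, the Borel-Cantelli lemma gives
        m(limsup_k {|f_k - f| > eps}) = 0, i.e. for a.e. x, |f_k(x) - f(x)| <= eps for all large k.
        Applying this with eps = 1/j for j = 1, 2, ... and intersecting the countably many full-measure sets,
        for a.e. x we get limsup_k |f_k(x) - f(x)| <= 1/j for every j, hence f_k -> f almost everywhere.
Conclusion: series converges; Borel-Cantelli yields f_k -> f a.e.


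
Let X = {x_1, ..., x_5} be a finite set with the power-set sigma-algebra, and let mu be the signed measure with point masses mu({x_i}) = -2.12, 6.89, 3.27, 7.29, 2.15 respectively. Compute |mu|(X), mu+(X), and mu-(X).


Step 1: Every measurable set is a union of atoms (the cells / points), so a Hahn decomposition is
  obtained by grouping atoms by sign: P = union of atoms with mu > 0, N = union of the remaining atoms.
  Atoms in P (indices): 2, 3, 4, 5;  atoms in N (indices): 1
  Positive values: 6.89, 3.27, 7.29, 2.15
  Negative values: -2.12
Step 2: mu+(X) = mu(P) = sum of positive atom values = 19.6
Step 3: mu-(X) = -mu(N) = sum of |negative atom values| = 2.12
Step 4: |mu|(X) = mu+(X) + mu-(X) = 19.6 + 2.12 = 21.72


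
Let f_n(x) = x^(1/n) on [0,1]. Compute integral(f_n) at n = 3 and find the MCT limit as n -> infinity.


At n = 3: f_3(x) = x^(1/3).
Step 1: integral(x^(1/3), 0, 1) = [x^(1/3+1) / (1/3+1)] from 0 to 1
     = 1 / (1/3 + 1) = 1 / ((3+1)/3) = 3/(3+1)
     = 3/4 = 0.75
Step 2: As n -> infinity, f_n(x) = x^(1/n) -> 1 for x in (0,1], and f_n is increasing in n.
By MCT, lim_n integral(f_n) = integral(lim_n f_n) = integral(1, 0, 1) = 1.
Step 3: Verify convergence: 3/4 = 0.75 -> 1


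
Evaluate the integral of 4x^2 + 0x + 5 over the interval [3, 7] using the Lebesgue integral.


The Lebesgue integral of a Riemann-integrable function agrees with the Riemann integral.
Antiderivative F(x) = (4/3)x^3 + (0/2)x^2 + 5x
F(7) = (4/3)*7^3 + (0/2)*7^2 + 5*7
     = (4/3)*343 + (0/2)*49 + 5*7
     = 457.333333 + 0.0 + 35
     = 492.333333
F(3) = 51
Integral = F(7) - F(3) = 492.333333 - 51 = 441.333333


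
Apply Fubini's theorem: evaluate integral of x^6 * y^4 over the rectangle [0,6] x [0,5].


By Fubini's theorem, the double integral factors as a product of single integrals:
Step 1: integral_0^6 x^6 dx = [x^7/7] from 0 to 6
     = 6^7/7 = 39990.857143
Step 2: integral_0^5 y^4 dy = [y^5/5] from 0 to 5
     = 5^5/5 = 625
Step 3: Double integral = 39990.857143 * 625 = 2.499429e+07


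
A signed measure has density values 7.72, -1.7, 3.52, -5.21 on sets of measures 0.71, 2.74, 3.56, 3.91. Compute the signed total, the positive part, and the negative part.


Step 1: Compute signed measure on each set:
  Set 1: 7.72 * 0.71 = 5.4812
  Set 2: -1.7 * 2.74 = -4.658
  Set 3: 3.52 * 3.56 = 12.5312
  Set 4: -5.21 * 3.91 = -20.3711
Step 2: Total signed measure = (5.4812) + (-4.658) + (12.5312) + (-20.3711)
     = -7.0167
Step 3: Positive part mu+(X) = sum of positive contributions = 18.0124
Step 4: Negative part mu-(X) = |sum of negative contributions| = 25.0291


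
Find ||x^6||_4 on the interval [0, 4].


Step 1: ||f||_4 = (integral_0^4 |x^6|^4 dx)^(1/4)
     = (integral_0^4 x^24 dx)^(1/4)
Step 2: integral_0^4 x^24 dx = [x^25/(25)] from 0 to 4 = 4^25/25
     = 1125899906842624/25 = 4.503600e+13
Step 3: ||f||_4 = (4.503600e+13)^(1/4) = 2590.537859


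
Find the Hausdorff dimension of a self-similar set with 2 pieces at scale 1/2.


For a self-similar set with N copies scaled by 1/r:
dim_H = log(N)/log(r) = log(2)/log(2)
= 0.693147/0.693147
= 1


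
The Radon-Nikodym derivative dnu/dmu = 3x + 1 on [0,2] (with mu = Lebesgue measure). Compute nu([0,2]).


nu(A) = integral_A (dnu/dmu) dmu = integral_0^2 (3x + 1) dx
Step 1: Antiderivative F(x) = (3/2)x^2 + 1x
Step 2: F(2) = (3/2)*2^2 + 1*2 = 6 + 2 = 8
Step 3: F(0) = (3/2)*0^2 + 1*0 = 0.0 + 0 = 0.0
Step 4: nu([0,2]) = F(2) - F(0) = 8 - 0.0 = 8


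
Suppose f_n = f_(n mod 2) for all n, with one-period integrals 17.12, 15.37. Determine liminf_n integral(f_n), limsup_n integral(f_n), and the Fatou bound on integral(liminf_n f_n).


The sequence (integral(f_n)) is periodic with period 2, repeating the values 17.12, 15.37 indefinitely.
Step 1: For a periodic sequence, every tail (a_m, a_(m+1), ...) contains all 2 period values infinitely often.
Step 2: Hence inf of every tail = min of the period values = min(17.12, 15.37) = 15.37.
        liminf_n integral(f_n) = sup over m of (inf of tail from m) = 15.37.
Step 3: Similarly sup of every tail = max of the period values = 17.12.
        limsup_n integral(f_n) = 17.12.
Step 4: Fatou's lemma: integral(liminf_n f_n) <= liminf_n integral(f_n) = 15.37.
        So the integral of the pointwise liminf is at most 15.37.


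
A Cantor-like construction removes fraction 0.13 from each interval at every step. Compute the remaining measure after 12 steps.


Step 1: At each step, fraction remaining = 1 - 0.13 = 0.87
Step 2: After 12 steps, measure = (0.87)^12
Result = 0.188032


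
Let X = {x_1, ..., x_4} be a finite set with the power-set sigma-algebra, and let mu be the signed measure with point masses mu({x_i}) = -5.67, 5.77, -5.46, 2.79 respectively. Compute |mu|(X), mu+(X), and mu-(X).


Step 1: Every measurable set is a union of atoms (the cells / points), so a Hahn decomposition is
  obtained by grouping atoms by sign: P = union of atoms with mu > 0, N = union of the remaining atoms.
  Atoms in P (indices): 2, 4;  atoms in N (indices): 1, 3
  Positive values: 5.77, 2.79
  Negative values: -5.67, -5.46
Step 2: mu+(X) = mu(P) = sum of positive atom values = 8.56
Step 3: mu-(X) = -mu(N) = sum of |negative atom values| = 11.13
Step 4: |mu|(X) = mu+(X) + mu-(X) = 8.56 + 11.13 = 19.69


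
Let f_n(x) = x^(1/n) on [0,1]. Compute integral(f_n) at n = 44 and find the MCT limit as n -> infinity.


At n = 44: f_44(x) = x^(1/44).
Step 1: integral(x^(1/44), 0, 1) = [x^(1/44+1) / (1/44+1)] from 0 to 1
     = 1 / (1/44 + 1) = 1 / ((44+1)/44) = 44/(44+1)
     = 44/45 = 0.977778
Step 2: As n -> infinity, f_n(x) = x^(1/n) -> 1 for x in (0,1], and f_n is increasing in n.
By MCT, lim_n integral(f_n) = integral(lim_n f_n) = integral(1, 0, 1) = 1.
Step 3: Verify convergence: 44/45 = 0.977778 -> 1


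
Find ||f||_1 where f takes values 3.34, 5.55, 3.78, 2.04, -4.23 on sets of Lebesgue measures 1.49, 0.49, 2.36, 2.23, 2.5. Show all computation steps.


Step 1: Compute |f_i|^1 for each value:
  |3.34|^1 = 3.34
  |5.55|^1 = 5.55
  |3.78|^1 = 3.78
  |2.04|^1 = 2.04
  |-4.23|^1 = 4.23
Step 2: Multiply by measures and sum:
  3.34 * 1.49 = 4.9766
  5.55 * 0.49 = 2.7195
  3.78 * 2.36 = 8.9208
  2.04 * 2.23 = 4.5492
  4.23 * 2.5 = 10.575
Sum = 4.9766 + 2.7195 + 8.9208 + 4.5492 + 10.575 = 31.7411
Step 3: Take the p-th root:
||f||_1 = (31.7411)^(1/1) = 31.7411


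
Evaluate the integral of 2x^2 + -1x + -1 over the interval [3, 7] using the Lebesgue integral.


The Lebesgue integral of a Riemann-integrable function agrees with the Riemann integral.
Antiderivative F(x) = (2/3)x^3 + (-1/2)x^2 + -1x
F(7) = (2/3)*7^3 + (-1/2)*7^2 + -1*7
     = (2/3)*343 + (-1/2)*49 + -1*7
     = 228.666667 + -24.5 + -7
     = 197.166667
F(3) = 10.5
Integral = F(7) - F(3) = 197.166667 - 10.5 = 186.666667


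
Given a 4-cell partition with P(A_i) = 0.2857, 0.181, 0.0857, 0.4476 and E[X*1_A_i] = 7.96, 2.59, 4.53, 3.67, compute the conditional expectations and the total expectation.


For each cell A_i: E[X|A_i] = E[X*1_A_i] / P(A_i)
Step 1: E[X|A_1] = 7.96 / 0.2857 = 27.861393
Step 2: E[X|A_2] = 2.59 / 0.181 = 14.309392
Step 3: E[X|A_3] = 4.53 / 0.0857 = 52.85881
Step 4: E[X|A_4] = 3.67 / 0.4476 = 8.199285
Verification: E[X] = sum E[X*1_A_i] = 7.96 + 2.59 + 4.53 + 3.67 = 18.75


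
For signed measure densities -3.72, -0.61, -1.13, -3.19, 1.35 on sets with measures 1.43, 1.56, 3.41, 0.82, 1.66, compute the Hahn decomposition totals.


Step 1: Compute signed measure on each set:
  Set 1: -3.72 * 1.43 = -5.3196
  Set 2: -0.61 * 1.56 = -0.9516
  Set 3: -1.13 * 3.41 = -3.8533
  Set 4: -3.19 * 0.82 = -2.6158
  Set 5: 1.35 * 1.66 = 2.241
Step 2: Total signed measure = (-5.3196) + (-0.9516) + (-3.8533) + (-2.6158) + (2.241)
     = -10.4993
Step 3: Positive part mu+(X) = sum of positive contributions = 2.241
Step 4: Negative part mu-(X) = |sum of negative contributions| = 12.7403


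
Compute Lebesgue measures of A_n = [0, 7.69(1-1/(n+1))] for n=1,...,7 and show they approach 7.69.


By continuity of measure from below: if A_n increases to A, then m(A_n) -> m(A).
Here A = [0, 7.69], so m(A) = 7.69
Step 1: a_1 = 7.69*(1 - 1/2) = 3.845, m(A_1) = 3.845
Step 2: a_2 = 7.69*(1 - 1/3) = 5.1267, m(A_2) = 5.1267
Step 3: a_3 = 7.69*(1 - 1/4) = 5.7675, m(A_3) = 5.7675
Step 4: a_4 = 7.69*(1 - 1/5) = 6.152, m(A_4) = 6.152
Step 5: a_5 = 7.69*(1 - 1/6) = 6.4083, m(A_5) = 6.4083
Step 6: a_6 = 7.69*(1 - 1/7) = 6.5914, m(A_6) = 6.5914
Step 7: a_7 = 7.69*(1 - 1/8) = 6.7288, m(A_7) = 6.7288
Limit: m(A_n) -> m([0,7.69]) = 7.69


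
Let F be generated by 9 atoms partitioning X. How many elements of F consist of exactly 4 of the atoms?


Each element of F is a union of some subset of the 9 atoms.
Elements that are unions of exactly 4 atoms correspond to 4-element subsets of the 9 atoms.
Count = C(9, 4) = 9! / (4! * 5!) = 126.


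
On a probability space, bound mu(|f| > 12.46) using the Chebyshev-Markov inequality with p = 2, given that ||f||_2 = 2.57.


Chebyshev/Markov inequality: mu(|f| > eps) <= (||f||_p / eps)^p
Step 1: ||f||_2 / eps = 2.57 / 12.46 = 0.20626
Step 2: Raise to power p = 2:
  (0.20626)^2 = 0.042543
Step 3: Therefore mu(|f| > 12.46) <= 0.042543


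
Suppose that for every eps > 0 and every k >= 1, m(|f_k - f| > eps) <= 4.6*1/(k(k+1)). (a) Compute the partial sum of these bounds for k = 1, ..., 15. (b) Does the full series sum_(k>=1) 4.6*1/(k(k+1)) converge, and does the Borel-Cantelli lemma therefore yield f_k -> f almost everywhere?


Step 1: List the terms 4.6*1/(k(k+1)) for k = 1 to 15:
  k=1: 2.3
  k=2: 0.766667
  k=3: 0.383333
  k=4: 0.23
  k=5: 0.153333
  k=6: 0.109524
  k=7: 0.082143
  k=8: 0.063889
  k=9: 0.051111
  k=10: 0.041818
  k=11: 0.034848
  k=12: 0.029487
  k=13: 0.025275
  k=14: 0.021905
  k=15: 0.019167
Step 2: Partial sum = 2.3 + 0.766667 + 0.383333 + 0.23 + 0.153333 + 0.109524 + 0.082143 + 0.063889 + 0.051111 + 0.041818 + 0.034848 + 0.029487 + 0.025275 + 0.021905 + 0.019167
     = 4.3125
Step 3: The full series sum_(k>=1) 4.6*1/(k(k+1)) converges (telescoping series sum 1/(k(k+1)) = 1; a constant multiple of a convergent series converges).
Step 4: Fix eps > 0. Since sum_k m(|f_k - f| > eps) < infinity, the Borel-Cantelli lemma gives
        m(limsup_k {|f_k - f| > eps}) = 0, i.e. for a.e. x, |f_k(x) - f(x)| <= eps for all large k.
        Applying this with eps = 1/j for j = 1, 2, ... and intersecting the countably many full-measure sets,
        for a.e. x we get limsup_k |f_k(x) - f(x)| <= 1/j for every j, hence f_k -> f almost everywhere.
Conclusion: series converges; Borel-Cantelli yields f_k -> f a.e.


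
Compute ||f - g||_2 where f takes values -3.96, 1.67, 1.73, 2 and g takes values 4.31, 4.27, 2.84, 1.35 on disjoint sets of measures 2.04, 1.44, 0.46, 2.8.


Step 1: Compute differences f_i - g_i:
  -3.96 - 4.31 = -8.27
  1.67 - 4.27 = -2.6
  1.73 - 2.84 = -1.11
  2 - 1.35 = 0.65
Step 2: Compute |diff|^2 * measure for each set:
  |-8.27|^2 * 2.04 = 68.3929 * 2.04 = 139.521516
  |-2.6|^2 * 1.44 = 6.76 * 1.44 = 9.7344
  |-1.11|^2 * 0.46 = 1.2321 * 0.46 = 0.566766
  |0.65|^2 * 2.8 = 0.4225 * 2.8 = 1.183
Step 3: Sum = 151.005682
Step 4: ||f-g||_2 = (151.005682)^(1/2) = 12.288437


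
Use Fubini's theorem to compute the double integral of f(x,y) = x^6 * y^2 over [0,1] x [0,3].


By Fubini's theorem, the double integral factors as a product of single integrals:
Step 1: integral_0^1 x^6 dx = [x^7/7] from 0 to 1
     = 1^7/7 = 0.142857
Step 2: integral_0^3 y^2 dy = [y^3/3] from 0 to 3
     = 3^3/3 = 9
Step 3: Double integral = 0.142857 * 9 = 1.285714


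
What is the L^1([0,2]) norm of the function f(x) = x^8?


Step 1: ||f||_1 = (integral_0^2 |x^8|^1 dx)^(1/1)
     = (integral_0^2 x^8 dx)^(1/1)
Step 2: integral_0^2 x^8 dx = [x^9/(9)] from 0 to 2 = 2^9/9
     = 512/9 = 56.888889
Step 3: ||f||_1 = (56.888889)^(1/1) = 56.888889


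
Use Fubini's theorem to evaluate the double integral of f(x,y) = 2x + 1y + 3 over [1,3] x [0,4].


By Fubini, integrate in x first, then y.
Step 1: Fix y, integrate over x in [1,3]:
  integral(2x + 1y + 3, x=1..3)
  = 2*(3^2 - 1^2)/2 + (1y + 3)*(3 - 1)
  = 8 + (1y + 3)*2
  = 8 + 2y + 6
  = 14 + 2y
Step 2: Integrate over y in [0,4]:
  integral(14 + 2y, y=0..4)
  = 14*4 + 2*(4^2 - 0^2)/2
  = 56 + 16
  = 72


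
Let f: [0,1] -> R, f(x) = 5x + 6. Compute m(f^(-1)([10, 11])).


f^(-1)([10, 11]) = {x : 10 <= 5x + 6 <= 11}
Solving: (10 - 6)/5 <= x <= (11 - 6)/5
= [0.8, 1]
Intersecting with [0,1]: [0.8, 1]
Measure = 1 - 0.8 = 0.2


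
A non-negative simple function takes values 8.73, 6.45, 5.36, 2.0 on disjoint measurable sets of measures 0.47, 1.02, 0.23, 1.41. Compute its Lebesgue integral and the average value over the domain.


Step 1: Integral = sum(value_i * measure_i)
= 8.73*0.47 + 6.45*1.02 + 5.36*0.23 + 2.0*1.41
= 4.1031 + 6.579 + 1.2328 + 2.82
= 14.7349
Step 2: Total measure of domain = 0.47 + 1.02 + 0.23 + 1.41 = 3.13
Step 3: Average value = 14.7349 / 3.13 = 4.707636


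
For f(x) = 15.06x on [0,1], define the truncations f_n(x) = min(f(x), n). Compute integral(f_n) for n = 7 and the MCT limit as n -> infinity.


f(x) = 15.06x on [0,1]; f_n(x) = min(15.06x, n). At n = 7:
Step 1: f(x) reaches 7 at x = 7/15.06 = 0.464807
Step 2: integral(f_7) = integral(15.06x, 0, 0.464807) + integral(7, 0.464807, 1)
       = 15.06*0.464807^2/2 + 7*(1 - 0.464807)
       = 1.626826 + 3.746348
       = 5.373174
Step 3: As n -> infinity, f_n increases to f, so by MCT integral(f_n) -> integral(f) = 15.06/2 = 7.53.
Convergence: integral(f_7) = 5.373174 -> 7.53 as n -> infinity


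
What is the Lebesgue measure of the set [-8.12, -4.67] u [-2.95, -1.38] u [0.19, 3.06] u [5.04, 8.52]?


For pairwise disjoint intervals, m(union) = sum of lengths.
= (-4.67 - -8.12) + (-1.38 - -2.95) + (3.06 - 0.19) + (8.52 - 5.04)
= 3.45 + 1.57 + 2.87 + 3.48
= 11.37


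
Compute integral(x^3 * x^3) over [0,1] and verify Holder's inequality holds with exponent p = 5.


Step 1: Exact integral of f*g = integral(x^6, 0, 1) = 1/7
     = 0.142857
Step 2: Holder bound with p=5, q=1.25:
  ||f||_p = (integral x^15 dx)^(1/5) = (1/16)^(1/5) = 0.574349
  ||g||_q = (integral x^3.75 dx)^(1/1.25) = (1/4.75)^(1/1.25) = 0.287505
Step 3: Holder bound = ||f||_p * ||g||_q = 0.574349 * 0.287505 = 0.165128
Verification: 0.142857 <= 0.165128 (Holder holds)


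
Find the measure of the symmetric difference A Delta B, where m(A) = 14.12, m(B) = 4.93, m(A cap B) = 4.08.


m(A Delta B) = m(A) + m(B) - 2*m(A n B)
= 14.12 + 4.93 - 2*4.08
= 14.12 + 4.93 - 8.16
= 10.89


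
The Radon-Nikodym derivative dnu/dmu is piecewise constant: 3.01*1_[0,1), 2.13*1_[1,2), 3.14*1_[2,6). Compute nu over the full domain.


Integrate each piece of the Radon-Nikodym derivative:
Step 1: integral_0^1 3.01 dx = 3.01*(1-0) = 3.01*1 = 3.01
Step 2: integral_1^2 2.13 dx = 2.13*(2-1) = 2.13*1 = 2.13
Step 3: integral_2^6 3.14 dx = 3.14*(6-2) = 3.14*4 = 12.56
Total: 3.01 + 2.13 + 12.56 = 17.7


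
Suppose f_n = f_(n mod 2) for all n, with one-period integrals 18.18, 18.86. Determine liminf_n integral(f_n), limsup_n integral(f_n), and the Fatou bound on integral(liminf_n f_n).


The sequence (integral(f_n)) is periodic with period 2, repeating the values 18.18, 18.86 indefinitely.
Step 1: For a periodic sequence, every tail (a_m, a_(m+1), ...) contains all 2 period values infinitely often.
Step 2: Hence inf of every tail = min of the period values = min(18.18, 18.86) = 18.18.
        liminf_n integral(f_n) = sup over m of (inf of tail from m) = 18.18.
Step 3: Similarly sup of every tail = max of the period values = 18.86.
        limsup_n integral(f_n) = 18.86.
Step 4: Fatou's lemma: integral(liminf_n f_n) <= liminf_n integral(f_n) = 18.18.
        So the integral of the pointwise liminf is at most 18.18.


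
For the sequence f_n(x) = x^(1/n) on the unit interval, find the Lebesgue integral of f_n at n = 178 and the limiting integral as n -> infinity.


At n = 178: f_178(x) = x^(1/178).
Step 1: integral(x^(1/178), 0, 1) = [x^(1/178+1) / (1/178+1)] from 0 to 1
     = 1 / (1/178 + 1) = 1 / ((178+1)/178) = 178/(178+1)
     = 178/179 = 0.994413
Step 2: As n -> infinity, f_n(x) = x^(1/n) -> 1 for x in (0,1], and f_n is increasing in n.
By MCT, lim_n integral(f_n) = integral(lim_n f_n) = integral(1, 0, 1) = 1.
Step 3: Verify convergence: 178/179 = 0.994413 -> 1


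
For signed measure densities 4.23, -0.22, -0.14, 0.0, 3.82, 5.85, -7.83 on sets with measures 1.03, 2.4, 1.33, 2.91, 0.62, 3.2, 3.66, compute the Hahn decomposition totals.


Step 1: Compute signed measure on each set:
  Set 1: 4.23 * 1.03 = 4.3569
  Set 2: -0.22 * 2.4 = -0.528
  Set 3: -0.14 * 1.33 = -0.1862
  Set 4: 0.0 * 2.91 = 0.0
  Set 5: 3.82 * 0.62 = 2.3684
  Set 6: 5.85 * 3.2 = 18.72
  Set 7: -7.83 * 3.66 = -28.6578
Step 2: Total signed measure = (4.3569) + (-0.528) + (-0.1862) + (0.0) + (2.3684) + (18.72) + (-28.6578)
     = -3.9267
Step 3: Positive part mu+(X) = sum of positive contributions = 25.4453
Step 4: Negative part mu-(X) = |sum of negative contributions| = 29.372


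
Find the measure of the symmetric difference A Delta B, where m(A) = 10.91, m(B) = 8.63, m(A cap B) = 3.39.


m(A Delta B) = m(A) + m(B) - 2*m(A n B)
= 10.91 + 8.63 - 2*3.39
= 10.91 + 8.63 - 6.78
= 12.76


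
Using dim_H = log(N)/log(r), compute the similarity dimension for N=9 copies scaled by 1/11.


For a self-similar set with N copies scaled by 1/r:
dim_H = log(N)/log(r) = log(9)/log(11)
= 2.197225/2.397895
= 0.916314


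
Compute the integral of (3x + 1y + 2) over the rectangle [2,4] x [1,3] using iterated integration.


By Fubini, integrate in x first, then y.
Step 1: Fix y, integrate over x in [2,4]:
  integral(3x + 1y + 2, x=2..4)
  = 3*(4^2 - 2^2)/2 + (1y + 2)*(4 - 2)
  = 18 + (1y + 2)*2
  = 18 + 2y + 4
  = 22 + 2y
Step 2: Integrate over y in [1,3]:
  integral(22 + 2y, y=1..3)
  = 22*2 + 2*(3^2 - 1^2)/2
  = 44 + 8
  = 52


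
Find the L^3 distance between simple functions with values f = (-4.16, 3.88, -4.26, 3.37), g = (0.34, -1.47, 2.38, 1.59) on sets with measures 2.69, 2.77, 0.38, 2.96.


Step 1: Compute differences f_i - g_i:
  -4.16 - 0.34 = -4.5
  3.88 - -1.47 = 5.35
  -4.26 - 2.38 = -6.64
  3.37 - 1.59 = 1.78
Step 2: Compute |diff|^3 * measure for each set:
  |-4.5|^3 * 2.69 = 91.125 * 2.69 = 245.12625
  |5.35|^3 * 2.77 = 153.130375 * 2.77 = 424.171139
  |-6.64|^3 * 0.38 = 292.754944 * 0.38 = 111.246879
  |1.78|^3 * 2.96 = 5.639752 * 2.96 = 16.693666
Step 3: Sum = 797.237933
Step 4: ||f-g||_3 = (797.237933)^(1/3) = 9.272482


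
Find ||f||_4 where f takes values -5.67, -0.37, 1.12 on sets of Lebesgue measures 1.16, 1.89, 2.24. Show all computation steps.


Step 1: Compute |f_i|^4 for each value:
  |-5.67|^4 = 1033.551771
  |-0.37|^4 = 0.018742
  |1.12|^4 = 1.573519
Step 2: Multiply by measures and sum:
  1033.551771 * 1.16 = 1198.920055
  0.018742 * 1.89 = 0.035422
  1.573519 * 2.24 = 3.524683
Sum = 1198.920055 + 0.035422 + 3.524683 = 1202.48016
Step 3: Take the p-th root:
||f||_4 = (1202.48016)^(1/4) = 5.888701


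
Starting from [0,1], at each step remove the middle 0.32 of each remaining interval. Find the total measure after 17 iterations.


Step 1: At each step, fraction remaining = 1 - 0.32 = 0.68
Step 2: After 17 steps, measure = (0.68)^17
Result = 0.001421


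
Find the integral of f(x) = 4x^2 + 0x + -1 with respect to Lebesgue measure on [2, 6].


The Lebesgue integral of a Riemann-integrable function agrees with the Riemann integral.
Antiderivative F(x) = (4/3)x^3 + (0/2)x^2 + -1x
F(6) = (4/3)*6^3 + (0/2)*6^2 + -1*6
     = (4/3)*216 + (0/2)*36 + -1*6
     = 288 + 0.0 + -6
     = 282
F(2) = 8.666667
Integral = F(6) - F(2) = 282 - 8.666667 = 273.333333


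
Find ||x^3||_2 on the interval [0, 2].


Step 1: ||f||_2 = (integral_0^2 |x^3|^2 dx)^(1/2)
     = (integral_0^2 x^6 dx)^(1/2)
Step 2: integral_0^2 x^6 dx = [x^7/(7)] from 0 to 2 = 2^7/7
     = 128/7 = 18.285714
Step 3: ||f||_2 = (18.285714)^(1/2) = 4.27618


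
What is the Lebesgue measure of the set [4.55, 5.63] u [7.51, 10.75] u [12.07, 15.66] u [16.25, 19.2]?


For pairwise disjoint intervals, m(union) = sum of lengths.
= (5.63 - 4.55) + (10.75 - 7.51) + (15.66 - 12.07) + (19.2 - 16.25)
= 1.08 + 3.24 + 3.59 + 2.95
= 10.86


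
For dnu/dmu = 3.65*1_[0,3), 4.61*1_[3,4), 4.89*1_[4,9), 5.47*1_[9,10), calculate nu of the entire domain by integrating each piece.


Integrate each piece of the Radon-Nikodym derivative:
Step 1: integral_0^3 3.65 dx = 3.65*(3-0) = 3.65*3 = 10.95
Step 2: integral_3^4 4.61 dx = 4.61*(4-3) = 4.61*1 = 4.61
Step 3: integral_4^9 4.89 dx = 4.89*(9-4) = 4.89*5 = 24.45
Step 4: integral_9^10 5.47 dx = 5.47*(10-9) = 5.47*1 = 5.47
Total: 10.95 + 4.61 + 24.45 + 5.47 = 45.48


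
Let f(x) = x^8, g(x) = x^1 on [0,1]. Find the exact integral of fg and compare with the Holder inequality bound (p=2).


Step 1: Exact integral of f*g = integral(x^9, 0, 1) = 1/10
     = 0.1
Step 2: Holder bound with p=2, q=2:
  ||f||_p = (integral x^16 dx)^(1/2) = (1/17)^(1/2) = 0.242536
  ||g||_q = (integral x^2 dx)^(1/2) = (1/3)^(1/2) = 0.57735
Step 3: Holder bound = ||f||_p * ||g||_q = 0.242536 * 0.57735 = 0.140028
Verification: 0.1 <= 0.140028 (Holder holds)


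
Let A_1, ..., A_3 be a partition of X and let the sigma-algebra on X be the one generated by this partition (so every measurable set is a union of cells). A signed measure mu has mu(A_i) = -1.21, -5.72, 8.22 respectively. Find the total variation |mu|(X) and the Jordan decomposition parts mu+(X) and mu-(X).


Step 1: Every measurable set is a union of atoms (the cells / points), so a Hahn decomposition is
  obtained by grouping atoms by sign: P = union of atoms with mu > 0, N = union of the remaining atoms.
  Atoms in P (indices): 3;  atoms in N (indices): 1, 2
  Positive values: 8.22
  Negative values: -1.21, -5.72
Step 2: mu+(X) = mu(P) = sum of positive atom values = 8.22
Step 3: mu-(X) = -mu(N) = sum of |negative atom values| = 6.93
Step 4: |mu|(X) = mu+(X) + mu-(X) = 8.22 + 6.93 = 15.15


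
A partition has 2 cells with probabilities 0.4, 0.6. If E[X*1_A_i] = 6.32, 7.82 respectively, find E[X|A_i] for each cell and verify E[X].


For each cell A_i: E[X|A_i] = E[X*1_A_i] / P(A_i)
Step 1: E[X|A_1] = 6.32 / 0.4 = 15.8
Step 2: E[X|A_2] = 7.82 / 0.6 = 13.033333
Verification: E[X] = sum E[X*1_A_i] = 6.32 + 7.82 = 14.14


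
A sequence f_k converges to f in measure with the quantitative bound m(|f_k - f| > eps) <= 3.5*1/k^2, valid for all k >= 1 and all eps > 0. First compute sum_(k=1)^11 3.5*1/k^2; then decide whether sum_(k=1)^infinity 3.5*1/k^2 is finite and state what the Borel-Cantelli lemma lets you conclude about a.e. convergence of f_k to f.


Step 1: List the terms 3.5*1/k^2 for k = 1 to 11:
  k=1: 3.5
  k=2: 0.875
  k=3: 0.388889
  k=4: 0.21875
  k=5: 0.14
  k=6: 0.097222
  k=7: 0.071429
  k=8: 0.054688
  k=9: 0.04321
  k=10: 0.035
  k=11: 0.028926
Step 2: Partial sum = 3.5 + 0.875 + 0.388889 + 0.21875 + 0.14 + 0.097222 + 0.071429 + 0.054688 + 0.04321 + 0.035 + 0.028926
     = 5.453113
Step 3: The full series sum_(k>=1) 3.5*1/k^2 converges (p-series with p = 2 > 1; a constant multiple of a convergent series converges).
Step 4: Fix eps > 0. Since sum_k m(|f_k - f| > eps) < infinity, the Borel-Cantelli lemma gives
        m(limsup_k {|f_k - f| > eps}) = 0, i.e. for a.e. x, |f_k(x) - f(x)| <= eps for all large k.
        Applying this with eps = 1/j for j = 1, 2, ... and intersecting the countably many full-measure sets,
        for a.e. x we get limsup_k |f_k(x) - f(x)| <= 1/j for every j, hence f_k -> f almost everywhere.
Conclusion: series converges; Borel-Cantelli yields f_k -> f a.e.


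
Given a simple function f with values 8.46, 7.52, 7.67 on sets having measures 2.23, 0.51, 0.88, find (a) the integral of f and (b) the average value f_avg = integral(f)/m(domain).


Step 1: Integral = sum(value_i * measure_i)
= 8.46*2.23 + 7.52*0.51 + 7.67*0.88
= 18.8658 + 3.8352 + 6.7496
= 29.4506
Step 2: Total measure of domain = 2.23 + 0.51 + 0.88 = 3.62
Step 3: Average value = 29.4506 / 3.62 = 8.135525


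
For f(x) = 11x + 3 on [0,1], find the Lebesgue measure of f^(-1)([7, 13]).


f^(-1)([7, 13]) = {x : 7 <= 11x + 3 <= 13}
Solving: (7 - 3)/11 <= x <= (13 - 3)/11
= [0.363636, 0.909091]
Intersecting with [0,1]: [0.363636, 0.909091]
Measure = 0.909091 - 0.363636 = 0.545455


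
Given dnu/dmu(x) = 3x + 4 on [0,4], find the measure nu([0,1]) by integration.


nu(A) = integral_A (dnu/dmu) dmu = integral_0^1 (3x + 4) dx
Step 1: Antiderivative F(x) = (3/2)x^2 + 4x
Step 2: F(1) = (3/2)*1^2 + 4*1 = 1.5 + 4 = 5.5
Step 3: F(0) = (3/2)*0^2 + 4*0 = 0.0 + 0 = 0.0
Step 4: nu([0,1]) = F(1) - F(0) = 5.5 - 0.0 = 5.5


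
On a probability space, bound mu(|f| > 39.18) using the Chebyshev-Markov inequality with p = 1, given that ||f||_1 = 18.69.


Chebyshev/Markov inequality: mu(|f| > eps) <= (||f||_p / eps)^p
Step 1: ||f||_1 / eps = 18.69 / 39.18 = 0.477029
Step 2: Raise to power p = 1:
  (0.477029)^1 = 0.477029
Step 3: Therefore mu(|f| > 39.18) <= 0.477029


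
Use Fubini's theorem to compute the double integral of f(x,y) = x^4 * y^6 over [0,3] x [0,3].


By Fubini's theorem, the double integral factors as a product of single integrals:
Step 1: integral_0^3 x^4 dx = [x^5/5] from 0 to 3
     = 3^5/5 = 48.6
Step 2: integral_0^3 y^6 dy = [y^7/7] from 0 to 3
     = 3^7/7 = 312.428571
Step 3: Double integral = 48.6 * 312.428571 = 15184.028571


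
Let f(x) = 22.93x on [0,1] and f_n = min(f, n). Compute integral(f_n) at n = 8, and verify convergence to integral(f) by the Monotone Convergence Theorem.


f(x) = 22.93x on [0,1]; f_n(x) = min(22.93x, n). At n = 8:
Step 1: f(x) reaches 8 at x = 8/22.93 = 0.348888
Step 2: integral(f_8) = integral(22.93x, 0, 0.348888) + integral(8, 0.348888, 1)
       = 22.93*0.348888^2/2 + 8*(1 - 0.348888)
       = 1.395552 + 5.208897
       = 6.604448
Step 3: As n -> infinity, f_n increases to f, so by MCT integral(f_n) -> integral(f) = 22.93/2 = 11.465.
Convergence: integral(f_8) = 6.604448 -> 11.465 as n -> infinity


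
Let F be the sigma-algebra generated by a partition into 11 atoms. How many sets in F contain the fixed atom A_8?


Each element of F is a union of some subset S of the 11 atoms.
The element contains A_8 iff A_8 is in S.
So we count subsets S of {A_1,...,A_11} with A_8 in S: choose freely among the other 10 atoms.
Count = 2^(11-1) = 2^10 = 1024.


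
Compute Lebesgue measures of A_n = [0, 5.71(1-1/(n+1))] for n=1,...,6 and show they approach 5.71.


By continuity of measure from below: if A_n increases to A, then m(A_n) -> m(A).
Here A = [0, 5.71], so m(A) = 5.71
Step 1: a_1 = 5.71*(1 - 1/2) = 2.855, m(A_1) = 2.855
Step 2: a_2 = 5.71*(1 - 1/3) = 3.8067, m(A_2) = 3.8067
Step 3: a_3 = 5.71*(1 - 1/4) = 4.2825, m(A_3) = 4.2825
Step 4: a_4 = 5.71*(1 - 1/5) = 4.568, m(A_4) = 4.568
Step 5: a_5 = 5.71*(1 - 1/6) = 4.7583, m(A_5) = 4.7583
Step 6: a_6 = 5.71*(1 - 1/7) = 4.8943, m(A_6) = 4.8943
Limit: m(A_n) -> m([0,5.71]) = 5.71


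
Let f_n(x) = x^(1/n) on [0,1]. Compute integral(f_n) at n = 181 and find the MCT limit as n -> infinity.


At n = 181: f_181(x) = x^(1/181).
Step 1: integral(x^(1/181), 0, 1) = [x^(1/181+1) / (1/181+1)] from 0 to 1
     = 1 / (1/181 + 1) = 1 / ((181+1)/181) = 181/(181+1)
     = 181/182 = 0.994505
Step 2: As n -> infinity, f_n(x) = x^(1/n) -> 1 for x in (0,1], and f_n is increasing in n.
By MCT, lim_n integral(f_n) = integral(lim_n f_n) = integral(1, 0, 1) = 1.
Step 3: Verify convergence: 181/182 = 0.994505 -> 1


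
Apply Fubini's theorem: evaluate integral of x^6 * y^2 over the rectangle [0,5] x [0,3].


By Fubini's theorem, the double integral factors as a product of single integrals:
Step 1: integral_0^5 x^6 dx = [x^7/7] from 0 to 5
     = 5^7/7 = 11160.714286
Step 2: integral_0^3 y^2 dy = [y^3/3] from 0 to 3
     = 3^3/3 = 9
Step 3: Double integral = 11160.714286 * 9 = 100446.428571


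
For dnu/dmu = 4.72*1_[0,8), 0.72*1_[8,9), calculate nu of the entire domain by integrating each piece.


Integrate each piece of the Radon-Nikodym derivative:
Step 1: integral_0^8 4.72 dx = 4.72*(8-0) = 4.72*8 = 37.76
Step 2: integral_8^9 0.72 dx = 0.72*(9-8) = 0.72*1 = 0.72
Total: 37.76 + 0.72 = 38.48


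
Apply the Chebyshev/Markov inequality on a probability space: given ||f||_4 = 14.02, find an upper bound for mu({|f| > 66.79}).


Chebyshev/Markov inequality: mu(|f| > eps) <= (||f||_p / eps)^p
Step 1: ||f||_4 / eps = 14.02 / 66.79 = 0.209912
Step 2: Raise to power p = 4:
  (0.209912)^4 = 0.001942
Step 3: Therefore mu(|f| > 66.79) <= 0.001942


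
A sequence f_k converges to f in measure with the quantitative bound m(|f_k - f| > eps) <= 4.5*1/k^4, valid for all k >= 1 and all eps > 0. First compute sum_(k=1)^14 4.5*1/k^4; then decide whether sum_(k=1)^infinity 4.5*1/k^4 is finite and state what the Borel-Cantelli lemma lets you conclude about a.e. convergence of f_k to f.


Step 1: List the terms 4.5*1/k^4 for k = 1 to 14:
  k=1: 4.5
  k=2: 0.28125
  k=3: 0.055556
  k=4: 0.017578
  k=5: 0.0072
  k=6: 0.003472
  k=7: 0.001874
  k=8: 0.001099
  k=9: 6.858711e-04
  k=10: 4.500000e-04
  k=11: 3.073561e-04
  k=12: 2.170139e-04
  k=13: 1.575575e-04
  k=14: 1.171387e-04
Step 2: Partial sum = 4.5 + 0.28125 + 0.055556 + 0.017578 + 0.0072 + 0.003472 + 0.001874 + 0.001099 + 6.858711e-04 + 4.500000e-04 + 3.073561e-04 + 2.170139e-04 + 1.575575e-04 + 1.171387e-04
     = 4.869964
Step 3: The full series sum_(k>=1) 4.5*1/k^4 converges (p-series with p = 4 > 1; a constant multiple of a convergent series converges).
Step 4: Fix eps > 0. Since sum_k m(|f_k - f| > eps) < infinity, the Borel-Cantelli lemma gives
        m(limsup_k {|f_k - f| > eps}) = 0, i.e. for a.e. x, |f_k(x) - f(x)| <= eps for all large k.
        Applying this with eps = 1/j for j = 1, 2, ... and intersecting the countably many full-measure sets,
        for a.e. x we get limsup_k |f_k(x) - f(x)| <= 1/j for every j, hence f_k -> f almost everywhere.
Conclusion: series converges; Borel-Cantelli yields f_k -> f a.e.


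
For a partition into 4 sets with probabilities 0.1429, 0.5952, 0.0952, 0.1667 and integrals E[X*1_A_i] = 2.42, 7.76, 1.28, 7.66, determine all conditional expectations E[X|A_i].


For each cell A_i: E[X|A_i] = E[X*1_A_i] / P(A_i)
Step 1: E[X|A_1] = 2.42 / 0.1429 = 16.93492
Step 2: E[X|A_2] = 7.76 / 0.5952 = 13.037634
Step 3: E[X|A_3] = 1.28 / 0.0952 = 13.445378
Step 4: E[X|A_4] = 7.66 / 0.1667 = 45.95081
Verification: E[X] = sum E[X*1_A_i] = 2.42 + 7.76 + 1.28 + 7.66 = 19.12


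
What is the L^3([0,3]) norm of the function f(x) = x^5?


Step 1: ||f||_3 = (integral_0^3 |x^5|^3 dx)^(1/3)
     = (integral_0^3 x^15 dx)^(1/3)
Step 2: integral_0^3 x^15 dx = [x^16/(16)] from 0 to 3 = 3^16/16
     = 43046721/16 = 2.690420e+06
Step 3: ||f||_3 = (2.690420e+06)^(1/3) = 139.08278


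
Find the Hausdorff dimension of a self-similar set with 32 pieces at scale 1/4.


For a self-similar set with N copies scaled by 1/r:
dim_H = log(N)/log(r) = log(32)/log(4)
= 3.465736/1.386294
= 2.5


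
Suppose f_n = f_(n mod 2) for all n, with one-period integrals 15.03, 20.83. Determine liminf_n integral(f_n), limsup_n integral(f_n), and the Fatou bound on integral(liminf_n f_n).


The sequence (integral(f_n)) is periodic with period 2, repeating the values 15.03, 20.83 indefinitely.
Step 1: For a periodic sequence, every tail (a_m, a_(m+1), ...) contains all 2 period values infinitely often.
Step 2: Hence inf of every tail = min of the period values = min(15.03, 20.83) = 15.03.
        liminf_n integral(f_n) = sup over m of (inf of tail from m) = 15.03.
Step 3: Similarly sup of every tail = max of the period values = 20.83.
        limsup_n integral(f_n) = 20.83.
Step 4: Fatou's lemma: integral(liminf_n f_n) <= liminf_n integral(f_n) = 15.03.
        So the integral of the pointwise liminf is at most 15.03.


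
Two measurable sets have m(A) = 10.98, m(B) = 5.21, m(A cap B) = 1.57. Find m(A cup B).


By inclusion-exclusion: m(A u B) = m(A) + m(B) - m(A n B)
= 10.98 + 5.21 - 1.57
= 14.62


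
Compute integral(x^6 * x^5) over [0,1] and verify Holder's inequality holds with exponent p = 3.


Step 1: Exact integral of f*g = integral(x^11, 0, 1) = 1/12
     = 0.083333
Step 2: Holder bound with p=3, q=1.5:
  ||f||_p = (integral x^18 dx)^(1/3) = (1/19)^(1/3) = 0.374756
  ||g||_q = (integral x^7.5 dx)^(1/1.5) = (1/8.5)^(1/1.5) = 0.240097
Step 3: Holder bound = ||f||_p * ||g||_q = 0.374756 * 0.240097 = 0.089978
Verification: 0.083333 <= 0.089978 (Holder holds)


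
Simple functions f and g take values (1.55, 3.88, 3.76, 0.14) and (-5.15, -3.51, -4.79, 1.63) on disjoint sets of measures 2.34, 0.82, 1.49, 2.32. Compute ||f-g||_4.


Step 1: Compute differences f_i - g_i:
  1.55 - -5.15 = 6.7
  3.88 - -3.51 = 7.39
  3.76 - -4.79 = 8.55
  0.14 - 1.63 = -1.49
Step 2: Compute |diff|^4 * measure for each set:
  |6.7|^4 * 2.34 = 2015.1121 * 2.34 = 4715.362314
  |7.39|^4 * 0.82 = 2982.481466 * 0.82 = 2445.634802
  |8.55|^4 * 1.49 = 5343.975506 * 1.49 = 7962.523504
  |-1.49|^4 * 2.32 = 4.928844 * 2.32 = 11.434918
Step 3: Sum = 15134.955539
Step 4: ||f-g||_4 = (15134.955539)^(1/4) = 11.091628
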